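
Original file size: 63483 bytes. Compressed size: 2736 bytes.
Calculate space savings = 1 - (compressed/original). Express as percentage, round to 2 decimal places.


ratio = compressed/original = 2736/63483 = 0.043098
savings = 1 - ratio = 1 - 0.043098 = 0.956902
as a percentage: 0.956902 * 100 = 95.69%

Space savings = 1 - 2736/63483 = 95.69%


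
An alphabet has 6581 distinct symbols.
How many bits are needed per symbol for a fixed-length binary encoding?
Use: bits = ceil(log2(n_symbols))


log2(6581) = 12.6841
Bracket: 2^12 = 4096 < 6581 <= 2^13 = 8192
So ceil(log2(6581)) = 13

bits = ceil(log2(6581)) = ceil(12.6841) = 13 bits


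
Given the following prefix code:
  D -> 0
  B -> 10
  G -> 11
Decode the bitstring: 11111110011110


Decoding step by step:
Bits 11 -> G
Bits 11 -> G
Bits 11 -> G
Bits 10 -> B
Bits 0 -> D
Bits 11 -> G
Bits 11 -> G
Bits 0 -> D


Decoded message: GGGBDGGD


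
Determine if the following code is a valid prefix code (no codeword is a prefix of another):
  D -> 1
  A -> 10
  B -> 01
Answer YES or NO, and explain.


Checking each pair (does one codeword prefix another?):
  D='1' vs A='10': prefix -- VIOLATION

NO -- this is NOT a valid prefix code. D (1) is a prefix of A (10).


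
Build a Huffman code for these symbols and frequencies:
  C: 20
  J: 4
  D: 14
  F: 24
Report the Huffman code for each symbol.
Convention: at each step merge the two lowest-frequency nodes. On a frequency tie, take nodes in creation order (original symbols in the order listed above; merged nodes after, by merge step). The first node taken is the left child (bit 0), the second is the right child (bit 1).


Huffman tree construction:
Step 1: Merge J(4) + D(14) = 18
Step 2: Merge (J+D)(18) + C(20) = 38
Step 3: Merge F(24) + ((J+D)+C)(38) = 62
Read each symbol's code off the tree from the root (left child = 0, right child = 1).

Codes:
  C: 11 (length 2)
  J: 100 (length 3)
  D: 101 (length 3)
  F: 0 (length 1)
Average code length: 118/62 = 1.9032 bits/symbol


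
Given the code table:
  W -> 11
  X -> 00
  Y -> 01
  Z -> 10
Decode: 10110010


Decoding:
10 -> Z
11 -> W
00 -> X
10 -> Z


Result: ZWXZ


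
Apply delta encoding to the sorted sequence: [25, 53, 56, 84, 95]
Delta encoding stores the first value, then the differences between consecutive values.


First value: 25
Deltas:
  53 - 25 = 28
  56 - 53 = 3
  84 - 56 = 28
  95 - 84 = 11


Delta encoded: [25, 28, 3, 28, 11]


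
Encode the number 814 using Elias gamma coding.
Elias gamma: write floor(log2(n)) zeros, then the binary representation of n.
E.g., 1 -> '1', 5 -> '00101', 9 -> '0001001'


num_bits = floor(log2(814)) + 1 = 10
leading_zeros = num_bits - 1 = 9
binary(814) = 1100101110

Elias gamma(814) = '000000000' + '1100101110' = 0000000001100101110 (19 bits)


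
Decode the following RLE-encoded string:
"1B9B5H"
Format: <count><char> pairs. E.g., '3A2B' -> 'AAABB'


Expanding each <count><char> pair:
  1B -> 'B'
  9B -> 'BBBBBBBBB'
  5H -> 'HHHHH'

Decoded = BBBBBBBBBBHHHHH


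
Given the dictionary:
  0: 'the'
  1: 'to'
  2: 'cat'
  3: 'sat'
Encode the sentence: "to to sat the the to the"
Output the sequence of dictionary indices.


Look up each word in the dictionary:
  'to' -> 1
  'to' -> 1
  'sat' -> 3
  'the' -> 0
  'the' -> 0
  'to' -> 1
  'the' -> 0

Encoded: [1, 1, 3, 0, 0, 1, 0]


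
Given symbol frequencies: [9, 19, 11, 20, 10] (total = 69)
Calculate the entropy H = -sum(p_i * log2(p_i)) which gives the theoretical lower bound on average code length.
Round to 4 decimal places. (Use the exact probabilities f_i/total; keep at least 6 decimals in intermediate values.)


Per-symbol terms -p_i * log2(p_i) with p_i = f_i/69:
  p = 9/69 = 0.130435: log2(p) = -2.938599, -p*log2(p) = 0.383296
  p = 19/69 = 0.275362: log2(p) = -1.860597, -p*log2(p) = 0.512338
  p = 11/69 = 0.159420: log2(p) = -2.649093, -p*log2(p) = 0.422319
  p = 20/69 = 0.289855: log2(p) = -1.786596, -p*log2(p) = 0.517854
  p = 10/69 = 0.144928: log2(p) = -2.786596, -p*log2(p) = 0.403855
H = 0.383296 + 0.512338 + 0.422319 + 0.517854 + 0.403855 = 2.239662

H = 2.2397 bits/symbol


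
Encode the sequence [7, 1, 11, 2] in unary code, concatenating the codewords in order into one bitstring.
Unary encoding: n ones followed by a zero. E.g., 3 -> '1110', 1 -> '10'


Encode each number as n ones followed by a terminating 0:
  7 -> 11111110 (8 bits)
  1 -> 10 (2 bits)
  11 -> 111111111110 (12 bits)
  2 -> 110 (3 bits)
Total length = 8 + 2 + 12 + 3 = 25 bits.

Unary([7, 1, 11, 2]) = 1111111010111111111110110 (25 bits)


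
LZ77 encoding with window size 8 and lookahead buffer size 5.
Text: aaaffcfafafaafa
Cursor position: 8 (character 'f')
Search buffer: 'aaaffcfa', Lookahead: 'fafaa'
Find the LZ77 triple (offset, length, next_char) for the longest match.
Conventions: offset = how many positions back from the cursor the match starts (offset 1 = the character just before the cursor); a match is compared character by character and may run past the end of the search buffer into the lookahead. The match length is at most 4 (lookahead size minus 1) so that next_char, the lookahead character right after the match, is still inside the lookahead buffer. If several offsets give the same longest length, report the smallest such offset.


Try each offset into the search buffer:
  offset=1 (pos 7, char 'a'): match length 0
  offset=2 (pos 6, char 'f'): match length 4
  offset=3 (pos 5, char 'c'): match length 0
  offset=4 (pos 4, char 'f'): match length 1
  offset=5 (pos 3, char 'f'): match length 1
  offset=6 (pos 2, char 'a'): match length 0
  offset=7 (pos 1, char 'a'): match length 0
  offset=8 (pos 0, char 'a'): match length 0
Longest match has length 4 at offset 2.
next_char = character at position 8 + 4 = 12 -> 'a'

Best match: offset=2, length=4 (matching 'fafa' starting at position 6)
LZ77 triple: (2, 4, 'a')


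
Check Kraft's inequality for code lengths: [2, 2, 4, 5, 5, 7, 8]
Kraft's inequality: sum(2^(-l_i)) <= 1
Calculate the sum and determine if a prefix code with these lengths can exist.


Sum = 2^(-2) + 2^(-2) + 2^(-4) + 2^(-5) + 2^(-5) + 2^(-7) + 2^(-8)
    = 0.25 + 0.25 + 0.0625 + 0.03125 + 0.03125 + 0.0078125 + 0.00390625
    = 163/256 = 0.63671875
Since 0.63671875 <= 1, Kraft's inequality IS satisfied.
A prefix code with these lengths CAN exist.

Kraft sum = 0.63671875. Satisfied.


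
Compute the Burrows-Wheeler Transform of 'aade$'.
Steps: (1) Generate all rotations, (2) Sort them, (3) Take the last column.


Rotations (sorted):
  0: $aade -> last char: e
  1: aade$ -> last char: $
  2: ade$a -> last char: a
  3: de$aa -> last char: a
  4: e$aad -> last char: d


BWT = e$aad


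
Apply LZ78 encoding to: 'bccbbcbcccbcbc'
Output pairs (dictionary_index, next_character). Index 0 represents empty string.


LZ78 encoding steps:
Dictionary: {0: ''}
Step 1: w='' (idx 0), next='b' -> output (0, 'b'), add 'b' as idx 1
Step 2: w='' (idx 0), next='c' -> output (0, 'c'), add 'c' as idx 2
Step 3: w='c' (idx 2), next='b' -> output (2, 'b'), add 'cb' as idx 3
Step 4: w='b' (idx 1), next='c' -> output (1, 'c'), add 'bc' as idx 4
Step 5: w='bc' (idx 4), next='c' -> output (4, 'c'), add 'bcc' as idx 5
Step 6: w='cb' (idx 3), next='c' -> output (3, 'c'), add 'cbc' as idx 6
Step 7: w='bc' (idx 4), end of input -> output (4, '')


Encoded: [(0, 'b'), (0, 'c'), (2, 'b'), (1, 'c'), (4, 'c'), (3, 'c'), (4, '')]


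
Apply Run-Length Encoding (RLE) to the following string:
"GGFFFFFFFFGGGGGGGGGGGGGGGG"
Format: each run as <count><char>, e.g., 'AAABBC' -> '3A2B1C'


Scanning runs left to right:
  i=0: run of 'G' x 2 -> '2G'
  i=2: run of 'F' x 8 -> '8F'
  i=10: run of 'G' x 16 -> '16G'

RLE = 2G8F16G


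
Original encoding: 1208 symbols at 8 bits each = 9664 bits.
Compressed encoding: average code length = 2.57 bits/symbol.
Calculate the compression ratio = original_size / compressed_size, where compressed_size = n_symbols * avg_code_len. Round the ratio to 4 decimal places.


original_size = n_symbols * orig_bits = 1208 * 8 = 9664 bits
compressed_size = n_symbols * avg_code_len = 1208 * 2.57 = 3104.56 bits
ratio = original_size / compressed_size = 9664 / 3104.56 = 3.1128

Compression ratio = 3.1128


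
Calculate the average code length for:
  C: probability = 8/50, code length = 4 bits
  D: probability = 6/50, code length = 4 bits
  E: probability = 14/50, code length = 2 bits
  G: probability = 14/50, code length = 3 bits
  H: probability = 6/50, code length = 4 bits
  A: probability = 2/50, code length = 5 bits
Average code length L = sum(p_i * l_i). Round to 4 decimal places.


Weighted contributions p_i * l_i:
  C: (8/50) * 4 = 32/50
  D: (6/50) * 4 = 24/50
  E: (14/50) * 2 = 28/50
  G: (14/50) * 3 = 42/50
  H: (6/50) * 4 = 24/50
  A: (2/50) * 5 = 10/50
Sum = (32 + 24 + 28 + 42 + 24 + 10)/50 = 160/50

L = 160/50 = 3.2000 bits/symbol


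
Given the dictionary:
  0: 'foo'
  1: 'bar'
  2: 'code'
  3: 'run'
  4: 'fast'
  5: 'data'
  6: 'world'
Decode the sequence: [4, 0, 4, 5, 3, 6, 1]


Look up each index in the dictionary:
  4 -> 'fast'
  0 -> 'foo'
  4 -> 'fast'
  5 -> 'data'
  3 -> 'run'
  6 -> 'world'
  1 -> 'bar'

Decoded: "fast foo fast data run world bar"


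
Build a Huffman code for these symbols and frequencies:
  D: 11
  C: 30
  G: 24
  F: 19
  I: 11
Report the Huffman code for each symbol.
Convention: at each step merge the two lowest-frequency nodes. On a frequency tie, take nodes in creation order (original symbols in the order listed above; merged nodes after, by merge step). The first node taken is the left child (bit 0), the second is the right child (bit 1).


Huffman tree construction:
Step 1: Merge D(11) + I(11) = 22
Step 2: Merge F(19) + (D+I)(22) = 41
Step 3: Merge G(24) + C(30) = 54
Step 4: Merge (F+(D+I))(41) + (G+C)(54) = 95
Read each symbol's code off the tree from the root (left child = 0, right child = 1).

Codes:
  D: 010 (length 3)
  C: 11 (length 2)
  G: 10 (length 2)
  F: 00 (length 2)
  I: 011 (length 3)
Average code length: 212/95 = 2.2316 bits/symbol


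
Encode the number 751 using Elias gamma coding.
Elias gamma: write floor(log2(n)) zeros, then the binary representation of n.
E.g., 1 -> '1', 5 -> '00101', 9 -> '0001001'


num_bits = floor(log2(751)) + 1 = 10
leading_zeros = num_bits - 1 = 9
binary(751) = 1011101111

Elias gamma(751) = '000000000' + '1011101111' = 0000000001011101111 (19 bits)


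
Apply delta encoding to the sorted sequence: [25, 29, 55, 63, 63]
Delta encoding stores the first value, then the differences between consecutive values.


First value: 25
Deltas:
  29 - 25 = 4
  55 - 29 = 26
  63 - 55 = 8
  63 - 63 = 0


Delta encoded: [25, 4, 26, 8, 0]


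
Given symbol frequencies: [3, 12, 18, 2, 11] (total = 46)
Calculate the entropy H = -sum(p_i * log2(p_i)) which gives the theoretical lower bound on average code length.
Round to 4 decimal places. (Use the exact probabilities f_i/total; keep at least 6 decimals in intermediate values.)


Per-symbol terms -p_i * log2(p_i) with p_i = f_i/46:
  p = 3/46 = 0.065217: log2(p) = -3.938599, -p*log2(p) = 0.256865
  p = 12/46 = 0.260870: log2(p) = -1.938599, -p*log2(p) = 0.505722
  p = 18/46 = 0.391304: log2(p) = -1.353637, -p*log2(p) = 0.529684
  p = 2/46 = 0.043478: log2(p) = -4.523562, -p*log2(p) = 0.196677
  p = 11/46 = 0.239130: log2(p) = -2.064130, -p*log2(p) = 0.493596
H = 0.256865 + 0.505722 + 0.529684 + 0.196677 + 0.493596 = 1.982544

H = 1.9825 bits/symbol


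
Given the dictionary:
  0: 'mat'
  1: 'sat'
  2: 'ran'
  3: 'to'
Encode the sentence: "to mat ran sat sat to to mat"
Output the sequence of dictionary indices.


Look up each word in the dictionary:
  'to' -> 3
  'mat' -> 0
  'ran' -> 2
  'sat' -> 1
  'sat' -> 1
  'to' -> 3
  'to' -> 3
  'mat' -> 0

Encoded: [3, 0, 2, 1, 1, 3, 3, 0]


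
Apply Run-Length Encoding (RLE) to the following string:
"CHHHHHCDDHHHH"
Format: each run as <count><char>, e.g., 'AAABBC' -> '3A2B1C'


Scanning runs left to right:
  i=0: run of 'C' x 1 -> '1C'
  i=1: run of 'H' x 5 -> '5H'
  i=6: run of 'C' x 1 -> '1C'
  i=7: run of 'D' x 2 -> '2D'
  i=9: run of 'H' x 4 -> '4H'

RLE = 1C5H1C2D4H


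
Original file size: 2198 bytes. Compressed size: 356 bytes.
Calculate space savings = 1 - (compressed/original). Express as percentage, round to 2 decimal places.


ratio = compressed/original = 356/2198 = 0.161965
savings = 1 - ratio = 1 - 0.161965 = 0.838035
as a percentage: 0.838035 * 100 = 83.8%

Space savings = 1 - 356/2198 = 83.8%


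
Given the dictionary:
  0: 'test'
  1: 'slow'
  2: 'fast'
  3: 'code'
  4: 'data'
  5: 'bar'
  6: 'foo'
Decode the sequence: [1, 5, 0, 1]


Look up each index in the dictionary:
  1 -> 'slow'
  5 -> 'bar'
  0 -> 'test'
  1 -> 'slow'

Decoded: "slow bar test slow"


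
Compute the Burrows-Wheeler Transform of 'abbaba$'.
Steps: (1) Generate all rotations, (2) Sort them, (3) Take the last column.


Rotations (sorted):
  0: $abbaba -> last char: a
  1: a$abbab -> last char: b
  2: aba$abb -> last char: b
  3: abbaba$ -> last char: $
  4: ba$abba -> last char: a
  5: baba$ab -> last char: b
  6: bbaba$a -> last char: a


BWT = abb$aba


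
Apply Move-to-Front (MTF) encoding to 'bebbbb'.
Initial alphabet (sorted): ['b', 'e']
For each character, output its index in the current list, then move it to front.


MTF encoding:
'b': index 0 in ['b', 'e'] -> ['b', 'e']
'e': index 1 in ['b', 'e'] -> ['e', 'b']
'b': index 1 in ['e', 'b'] -> ['b', 'e']
'b': index 0 in ['b', 'e'] -> ['b', 'e']
'b': index 0 in ['b', 'e'] -> ['b', 'e']
'b': index 0 in ['b', 'e'] -> ['b', 'e']


Output: [0, 1, 1, 0, 0, 0]


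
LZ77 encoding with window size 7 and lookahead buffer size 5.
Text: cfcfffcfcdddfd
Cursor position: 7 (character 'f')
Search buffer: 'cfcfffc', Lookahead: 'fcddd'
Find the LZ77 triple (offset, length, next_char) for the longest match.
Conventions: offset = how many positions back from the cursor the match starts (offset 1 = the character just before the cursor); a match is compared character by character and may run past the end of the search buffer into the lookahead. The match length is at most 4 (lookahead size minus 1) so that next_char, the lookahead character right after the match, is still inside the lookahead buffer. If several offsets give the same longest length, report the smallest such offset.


Try each offset into the search buffer:
  offset=1 (pos 6, char 'c'): match length 0
  offset=2 (pos 5, char 'f'): match length 2
  offset=3 (pos 4, char 'f'): match length 1
  offset=4 (pos 3, char 'f'): match length 1
  offset=5 (pos 2, char 'c'): match length 0
  offset=6 (pos 1, char 'f'): match length 2
  offset=7 (pos 0, char 'c'): match length 0
Longest match has length 2, found at offsets 2, 6; take the smallest, offset 2.
next_char = character at position 7 + 2 = 9 -> 'd'

Best match: offset=2, length=2 (matching 'fc' starting at position 5)
LZ77 triple: (2, 2, 'd')


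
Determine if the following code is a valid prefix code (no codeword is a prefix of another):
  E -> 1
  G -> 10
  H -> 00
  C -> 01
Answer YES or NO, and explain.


Checking each pair (does one codeword prefix another?):
  E='1' vs G='10': prefix -- VIOLATION

NO -- this is NOT a valid prefix code. E (1) is a prefix of G (10).


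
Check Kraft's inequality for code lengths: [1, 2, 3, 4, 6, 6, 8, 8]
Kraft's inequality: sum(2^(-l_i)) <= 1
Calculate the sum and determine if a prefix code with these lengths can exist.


Sum = 2^(-1) + 2^(-2) + 2^(-3) + 2^(-4) + 2^(-6) + 2^(-6) + 2^(-8) + 2^(-8)
    = 0.5 + 0.25 + 0.125 + 0.0625 + 0.015625 + 0.015625 + 0.00390625 + 0.00390625
    = 250/256 = 0.9765625
Since 0.9765625 <= 1, Kraft's inequality IS satisfied.
A prefix code with these lengths CAN exist.

Kraft sum = 0.9765625. Satisfied.


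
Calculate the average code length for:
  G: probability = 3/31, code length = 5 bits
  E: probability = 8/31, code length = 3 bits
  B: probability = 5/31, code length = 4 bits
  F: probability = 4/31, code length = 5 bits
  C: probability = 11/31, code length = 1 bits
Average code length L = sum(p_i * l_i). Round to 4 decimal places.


Weighted contributions p_i * l_i:
  G: (3/31) * 5 = 15/31
  E: (8/31) * 3 = 24/31
  B: (5/31) * 4 = 20/31
  F: (4/31) * 5 = 20/31
  C: (11/31) * 1 = 11/31
Sum = (15 + 24 + 20 + 20 + 11)/31 = 90/31

L = 90/31 = 2.9032 bits/symbol


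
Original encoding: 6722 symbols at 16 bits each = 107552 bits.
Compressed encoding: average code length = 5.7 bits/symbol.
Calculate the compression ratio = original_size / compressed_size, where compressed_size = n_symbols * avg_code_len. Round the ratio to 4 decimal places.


original_size = n_symbols * orig_bits = 6722 * 16 = 107552 bits
compressed_size = n_symbols * avg_code_len = 6722 * 5.7 = 38315.4 bits
ratio = original_size / compressed_size = 107552 / 38315.4 = 2.807

Compression ratio = 2.807


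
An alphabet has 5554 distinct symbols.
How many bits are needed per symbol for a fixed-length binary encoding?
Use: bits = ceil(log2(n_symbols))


log2(5554) = 12.4393
Bracket: 2^12 = 4096 < 5554 <= 2^13 = 8192
So ceil(log2(5554)) = 13

bits = ceil(log2(5554)) = ceil(12.4393) = 13 bits


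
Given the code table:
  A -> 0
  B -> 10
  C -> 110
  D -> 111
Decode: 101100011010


Decoding:
10 -> B
110 -> C
0 -> A
0 -> A
110 -> C
10 -> B


Result: BCAACB


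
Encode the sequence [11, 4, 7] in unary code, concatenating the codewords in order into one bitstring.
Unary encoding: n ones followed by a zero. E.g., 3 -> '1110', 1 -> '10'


Encode each number as n ones followed by a terminating 0:
  11 -> 111111111110 (12 bits)
  4 -> 11110 (5 bits)
  7 -> 11111110 (8 bits)
Total length = 12 + 5 + 8 = 25 bits.

Unary([11, 4, 7]) = 1111111111101111011111110 (25 bits)


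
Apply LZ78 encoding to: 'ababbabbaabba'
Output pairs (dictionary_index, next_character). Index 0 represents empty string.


LZ78 encoding steps:
Dictionary: {0: ''}
Step 1: w='' (idx 0), next='a' -> output (0, 'a'), add 'a' as idx 1
Step 2: w='' (idx 0), next='b' -> output (0, 'b'), add 'b' as idx 2
Step 3: w='a' (idx 1), next='b' -> output (1, 'b'), add 'ab' as idx 3
Step 4: w='b' (idx 2), next='a' -> output (2, 'a'), add 'ba' as idx 4
Step 5: w='b' (idx 2), next='b' -> output (2, 'b'), add 'bb' as idx 5
Step 6: w='a' (idx 1), next='a' -> output (1, 'a'), add 'aa' as idx 6
Step 7: w='bb' (idx 5), next='a' -> output (5, 'a'), add 'bba' as idx 7


Encoded: [(0, 'a'), (0, 'b'), (1, 'b'), (2, 'a'), (2, 'b'), (1, 'a'), (5, 'a')]


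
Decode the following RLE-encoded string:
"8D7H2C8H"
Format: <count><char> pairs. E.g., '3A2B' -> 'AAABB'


Expanding each <count><char> pair:
  8D -> 'DDDDDDDD'
  7H -> 'HHHHHHH'
  2C -> 'CC'
  8H -> 'HHHHHHHH'

Decoded = DDDDDDDDHHHHHHHCCHHHHHHHH


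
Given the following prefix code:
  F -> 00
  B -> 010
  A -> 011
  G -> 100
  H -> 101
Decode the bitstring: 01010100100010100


Decoding step by step:
Bits 010 -> B
Bits 101 -> H
Bits 00 -> F
Bits 100 -> G
Bits 010 -> B
Bits 100 -> G


Decoded message: BHFGBG


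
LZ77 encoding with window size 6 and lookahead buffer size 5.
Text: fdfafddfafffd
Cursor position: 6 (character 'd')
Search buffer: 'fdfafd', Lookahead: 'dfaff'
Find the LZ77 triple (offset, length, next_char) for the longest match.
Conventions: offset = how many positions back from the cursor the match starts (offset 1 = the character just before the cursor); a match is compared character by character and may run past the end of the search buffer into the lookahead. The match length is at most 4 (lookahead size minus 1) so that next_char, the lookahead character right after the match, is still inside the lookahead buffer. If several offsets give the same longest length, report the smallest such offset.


Try each offset into the search buffer:
  offset=1 (pos 5, char 'd'): match length 1
  offset=2 (pos 4, char 'f'): match length 0
  offset=3 (pos 3, char 'a'): match length 0
  offset=4 (pos 2, char 'f'): match length 0
  offset=5 (pos 1, char 'd'): match length 4
  offset=6 (pos 0, char 'f'): match length 0
Longest match has length 4 at offset 5.
next_char = character at position 6 + 4 = 10 -> 'f'

Best match: offset=5, length=4 (matching 'dfaf' starting at position 1)
LZ77 triple: (5, 4, 'f')


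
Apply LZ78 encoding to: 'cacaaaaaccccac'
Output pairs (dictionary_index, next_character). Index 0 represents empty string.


LZ78 encoding steps:
Dictionary: {0: ''}
Step 1: w='' (idx 0), next='c' -> output (0, 'c'), add 'c' as idx 1
Step 2: w='' (idx 0), next='a' -> output (0, 'a'), add 'a' as idx 2
Step 3: w='c' (idx 1), next='a' -> output (1, 'a'), add 'ca' as idx 3
Step 4: w='a' (idx 2), next='a' -> output (2, 'a'), add 'aa' as idx 4
Step 5: w='aa' (idx 4), next='c' -> output (4, 'c'), add 'aac' as idx 5
Step 6: w='c' (idx 1), next='c' -> output (1, 'c'), add 'cc' as idx 6
Step 7: w='ca' (idx 3), next='c' -> output (3, 'c'), add 'cac' as idx 7


Encoded: [(0, 'c'), (0, 'a'), (1, 'a'), (2, 'a'), (4, 'c'), (1, 'c'), (3, 'c')]


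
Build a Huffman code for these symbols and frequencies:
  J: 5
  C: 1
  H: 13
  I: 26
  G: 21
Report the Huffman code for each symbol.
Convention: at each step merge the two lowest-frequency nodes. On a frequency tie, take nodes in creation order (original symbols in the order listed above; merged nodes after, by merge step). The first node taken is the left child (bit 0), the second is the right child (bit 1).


Huffman tree construction:
Step 1: Merge C(1) + J(5) = 6
Step 2: Merge (C+J)(6) + H(13) = 19
Step 3: Merge ((C+J)+H)(19) + G(21) = 40
Step 4: Merge I(26) + (((C+J)+H)+G)(40) = 66
Read each symbol's code off the tree from the root (left child = 0, right child = 1).

Codes:
  J: 1001 (length 4)
  C: 1000 (length 4)
  H: 101 (length 3)
  I: 0 (length 1)
  G: 11 (length 2)
Average code length: 131/66 = 1.9848 bits/symbol


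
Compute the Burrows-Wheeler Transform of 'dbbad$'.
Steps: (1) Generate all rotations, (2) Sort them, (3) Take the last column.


Rotations (sorted):
  0: $dbbad -> last char: d
  1: ad$dbb -> last char: b
  2: bad$db -> last char: b
  3: bbad$d -> last char: d
  4: d$dbba -> last char: a
  5: dbbad$ -> last char: $


BWT = dbbda$


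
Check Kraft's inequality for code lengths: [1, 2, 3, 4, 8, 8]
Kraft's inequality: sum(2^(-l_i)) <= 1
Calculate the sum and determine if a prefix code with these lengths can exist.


Sum = 2^(-1) + 2^(-2) + 2^(-3) + 2^(-4) + 2^(-8) + 2^(-8)
    = 0.5 + 0.25 + 0.125 + 0.0625 + 0.00390625 + 0.00390625
    = 242/256 = 0.9453125
Since 0.9453125 <= 1, Kraft's inequality IS satisfied.
A prefix code with these lengths CAN exist.

Kraft sum = 0.9453125. Satisfied.


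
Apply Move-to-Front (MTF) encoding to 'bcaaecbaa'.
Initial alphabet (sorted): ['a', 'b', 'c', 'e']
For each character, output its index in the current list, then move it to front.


MTF encoding:
'b': index 1 in ['a', 'b', 'c', 'e'] -> ['b', 'a', 'c', 'e']
'c': index 2 in ['b', 'a', 'c', 'e'] -> ['c', 'b', 'a', 'e']
'a': index 2 in ['c', 'b', 'a', 'e'] -> ['a', 'c', 'b', 'e']
'a': index 0 in ['a', 'c', 'b', 'e'] -> ['a', 'c', 'b', 'e']
'e': index 3 in ['a', 'c', 'b', 'e'] -> ['e', 'a', 'c', 'b']
'c': index 2 in ['e', 'a', 'c', 'b'] -> ['c', 'e', 'a', 'b']
'b': index 3 in ['c', 'e', 'a', 'b'] -> ['b', 'c', 'e', 'a']
'a': index 3 in ['b', 'c', 'e', 'a'] -> ['a', 'b', 'c', 'e']
'a': index 0 in ['a', 'b', 'c', 'e'] -> ['a', 'b', 'c', 'e']


Output: [1, 2, 2, 0, 3, 2, 3, 3, 0]


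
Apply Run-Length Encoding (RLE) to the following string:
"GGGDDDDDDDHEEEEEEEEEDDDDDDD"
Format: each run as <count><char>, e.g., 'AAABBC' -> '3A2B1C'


Scanning runs left to right:
  i=0: run of 'G' x 3 -> '3G'
  i=3: run of 'D' x 7 -> '7D'
  i=10: run of 'H' x 1 -> '1H'
  i=11: run of 'E' x 9 -> '9E'
  i=20: run of 'D' x 7 -> '7D'

RLE = 3G7D1H9E7D


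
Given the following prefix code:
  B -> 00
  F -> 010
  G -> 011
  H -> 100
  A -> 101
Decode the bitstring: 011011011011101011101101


Decoding step by step:
Bits 011 -> G
Bits 011 -> G
Bits 011 -> G
Bits 011 -> G
Bits 101 -> A
Bits 011 -> G
Bits 101 -> A
Bits 101 -> A


Decoded message: GGGGAGAA


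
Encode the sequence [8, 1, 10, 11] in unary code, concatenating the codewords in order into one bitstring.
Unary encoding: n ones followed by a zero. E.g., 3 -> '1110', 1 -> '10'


Encode each number as n ones followed by a terminating 0:
  8 -> 111111110 (9 bits)
  1 -> 10 (2 bits)
  10 -> 11111111110 (11 bits)
  11 -> 111111111110 (12 bits)
Total length = 9 + 2 + 11 + 12 = 34 bits.

Unary([8, 1, 10, 11]) = 1111111101011111111110111111111110 (34 bits)


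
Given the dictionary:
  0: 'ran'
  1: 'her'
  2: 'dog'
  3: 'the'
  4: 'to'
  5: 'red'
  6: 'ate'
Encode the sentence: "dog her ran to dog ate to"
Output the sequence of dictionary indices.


Look up each word in the dictionary:
  'dog' -> 2
  'her' -> 1
  'ran' -> 0
  'to' -> 4
  'dog' -> 2
  'ate' -> 6
  'to' -> 4

Encoded: [2, 1, 0, 4, 2, 6, 4]


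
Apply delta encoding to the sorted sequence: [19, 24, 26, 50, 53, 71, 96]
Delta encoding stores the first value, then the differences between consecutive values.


First value: 19
Deltas:
  24 - 19 = 5
  26 - 24 = 2
  50 - 26 = 24
  53 - 50 = 3
  71 - 53 = 18
  96 - 71 = 25


Delta encoded: [19, 5, 2, 24, 3, 18, 25]


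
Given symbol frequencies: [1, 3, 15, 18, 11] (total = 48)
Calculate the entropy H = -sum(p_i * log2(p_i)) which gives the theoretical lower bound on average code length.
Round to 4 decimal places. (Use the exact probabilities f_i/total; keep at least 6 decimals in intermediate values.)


Per-symbol terms -p_i * log2(p_i) with p_i = f_i/48:
  p = 1/48 = 0.020833: log2(p) = -5.584963, -p*log2(p) = 0.116353
  p = 3/48 = 0.062500: log2(p) = -4.000000, -p*log2(p) = 0.250000
  p = 15/48 = 0.312500: log2(p) = -1.678072, -p*log2(p) = 0.524397
  p = 18/48 = 0.375000: log2(p) = -1.415037, -p*log2(p) = 0.530639
  p = 11/48 = 0.229167: log2(p) = -2.125531, -p*log2(p) = 0.487101
H = 0.116353 + 0.250000 + 0.524397 + 0.530639 + 0.487101 = 1.908490

H = 1.9085 bits/symbol


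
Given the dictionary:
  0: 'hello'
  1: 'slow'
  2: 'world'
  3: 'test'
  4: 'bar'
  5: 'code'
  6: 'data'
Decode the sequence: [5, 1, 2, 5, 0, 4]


Look up each index in the dictionary:
  5 -> 'code'
  1 -> 'slow'
  2 -> 'world'
  5 -> 'code'
  0 -> 'hello'
  4 -> 'bar'

Decoded: "code slow world code hello bar"


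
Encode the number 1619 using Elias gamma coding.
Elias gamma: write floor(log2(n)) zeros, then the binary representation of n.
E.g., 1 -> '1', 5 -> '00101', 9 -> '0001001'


num_bits = floor(log2(1619)) + 1 = 11
leading_zeros = num_bits - 1 = 10
binary(1619) = 11001010011

Elias gamma(1619) = '0000000000' + '11001010011' = 000000000011001010011 (21 bits)


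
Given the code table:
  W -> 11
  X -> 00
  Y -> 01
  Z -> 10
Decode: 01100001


Decoding:
01 -> Y
10 -> Z
00 -> X
01 -> Y


Result: YZXY


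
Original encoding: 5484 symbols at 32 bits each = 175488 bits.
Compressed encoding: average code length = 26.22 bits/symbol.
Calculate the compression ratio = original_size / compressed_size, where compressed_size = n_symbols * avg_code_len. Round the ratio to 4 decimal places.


original_size = n_symbols * orig_bits = 5484 * 32 = 175488 bits
compressed_size = n_symbols * avg_code_len = 5484 * 26.22 = 143790.48 bits
ratio = original_size / compressed_size = 175488 / 143790.48 = 1.2204

Compression ratio = 1.2204


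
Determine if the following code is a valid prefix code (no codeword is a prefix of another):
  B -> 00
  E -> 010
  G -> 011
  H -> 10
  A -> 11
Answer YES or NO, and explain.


Checking each pair (does one codeword prefix another?):
  B='00' vs E='010': no prefix
  B='00' vs G='011': no prefix
  B='00' vs H='10': no prefix
  B='00' vs A='11': no prefix
  E='010' vs B='00': no prefix
  E='010' vs G='011': no prefix
  E='010' vs H='10': no prefix
  E='010' vs A='11': no prefix
  G='011' vs B='00': no prefix
  G='011' vs E='010': no prefix
  G='011' vs H='10': no prefix
  G='011' vs A='11': no prefix
  H='10' vs B='00': no prefix
  H='10' vs E='010': no prefix
  H='10' vs G='011': no prefix
  H='10' vs A='11': no prefix
  A='11' vs B='00': no prefix
  A='11' vs E='010': no prefix
  A='11' vs G='011': no prefix
  A='11' vs H='10': no prefix
No violation found over all pairs.

YES -- this is a valid prefix code. No codeword is a prefix of any other codeword.


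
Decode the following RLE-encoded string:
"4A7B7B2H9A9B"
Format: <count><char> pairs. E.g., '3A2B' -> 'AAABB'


Expanding each <count><char> pair:
  4A -> 'AAAA'
  7B -> 'BBBBBBB'
  7B -> 'BBBBBBB'
  2H -> 'HH'
  9A -> 'AAAAAAAAA'
  9B -> 'BBBBBBBBB'

Decoded = AAAABBBBBBBBBBBBBBHHAAAAAAAAABBBBBBBBB


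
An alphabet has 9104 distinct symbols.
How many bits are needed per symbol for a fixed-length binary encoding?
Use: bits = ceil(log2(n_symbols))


log2(9104) = 13.1523
Bracket: 2^13 = 8192 < 9104 <= 2^14 = 16384
So ceil(log2(9104)) = 14

bits = ceil(log2(9104)) = ceil(13.1523) = 14 bits


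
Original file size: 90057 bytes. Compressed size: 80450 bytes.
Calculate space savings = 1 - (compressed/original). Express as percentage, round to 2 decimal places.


ratio = compressed/original = 80450/90057 = 0.893323
savings = 1 - ratio = 1 - 0.893323 = 0.106677
as a percentage: 0.106677 * 100 = 10.67%

Space savings = 1 - 80450/90057 = 10.67%


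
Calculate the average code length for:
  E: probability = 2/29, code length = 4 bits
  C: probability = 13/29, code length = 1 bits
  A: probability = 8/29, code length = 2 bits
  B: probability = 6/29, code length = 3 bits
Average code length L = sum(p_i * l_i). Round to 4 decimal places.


Weighted contributions p_i * l_i:
  E: (2/29) * 4 = 8/29
  C: (13/29) * 1 = 13/29
  A: (8/29) * 2 = 16/29
  B: (6/29) * 3 = 18/29
Sum = (8 + 13 + 16 + 18)/29 = 55/29

L = 55/29 = 1.8966 bits/symbol


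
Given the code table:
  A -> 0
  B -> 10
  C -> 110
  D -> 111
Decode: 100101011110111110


Decoding:
10 -> B
0 -> A
10 -> B
10 -> B
111 -> D
10 -> B
111 -> D
110 -> C


Result: BABBDBDC


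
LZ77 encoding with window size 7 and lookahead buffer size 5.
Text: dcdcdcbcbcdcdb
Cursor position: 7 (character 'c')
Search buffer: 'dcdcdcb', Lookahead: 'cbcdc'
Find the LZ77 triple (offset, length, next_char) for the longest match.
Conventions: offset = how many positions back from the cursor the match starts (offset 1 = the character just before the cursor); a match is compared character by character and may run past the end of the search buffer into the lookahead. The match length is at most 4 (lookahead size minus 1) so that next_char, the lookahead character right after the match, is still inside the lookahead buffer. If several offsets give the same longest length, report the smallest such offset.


Try each offset into the search buffer:
  offset=1 (pos 6, char 'b'): match length 0
  offset=2 (pos 5, char 'c'): match length 3
  offset=3 (pos 4, char 'd'): match length 0
  offset=4 (pos 3, char 'c'): match length 1
  offset=5 (pos 2, char 'd'): match length 0
  offset=6 (pos 1, char 'c'): match length 1
  offset=7 (pos 0, char 'd'): match length 0
Longest match has length 3 at offset 2.
next_char = character at position 7 + 3 = 10 -> 'd'

Best match: offset=2, length=3 (matching 'cbc' starting at position 5)
LZ77 triple: (2, 3, 'd')


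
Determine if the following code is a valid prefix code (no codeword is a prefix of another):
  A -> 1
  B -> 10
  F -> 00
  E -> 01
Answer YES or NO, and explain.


Checking each pair (does one codeword prefix another?):
  A='1' vs B='10': prefix -- VIOLATION

NO -- this is NOT a valid prefix code. A (1) is a prefix of B (10).


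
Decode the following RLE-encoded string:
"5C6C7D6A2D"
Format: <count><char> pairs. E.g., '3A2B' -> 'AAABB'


Expanding each <count><char> pair:
  5C -> 'CCCCC'
  6C -> 'CCCCCC'
  7D -> 'DDDDDDD'
  6A -> 'AAAAAA'
  2D -> 'DD'

Decoded = CCCCCCCCCCCDDDDDDDAAAAAADD


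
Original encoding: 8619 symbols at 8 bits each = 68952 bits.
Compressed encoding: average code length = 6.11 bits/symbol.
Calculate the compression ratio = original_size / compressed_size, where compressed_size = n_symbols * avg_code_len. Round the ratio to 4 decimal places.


original_size = n_symbols * orig_bits = 8619 * 8 = 68952 bits
compressed_size = n_symbols * avg_code_len = 8619 * 6.11 = 52662.09 bits
ratio = original_size / compressed_size = 68952 / 52662.09 = 1.3093

Compression ratio = 1.3093


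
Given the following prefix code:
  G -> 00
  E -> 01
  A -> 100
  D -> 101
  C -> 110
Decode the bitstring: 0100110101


Decoding step by step:
Bits 01 -> E
Bits 00 -> G
Bits 110 -> C
Bits 101 -> D


Decoded message: EGCD


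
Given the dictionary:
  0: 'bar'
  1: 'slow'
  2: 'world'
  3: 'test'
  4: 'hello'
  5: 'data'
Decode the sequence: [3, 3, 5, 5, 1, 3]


Look up each index in the dictionary:
  3 -> 'test'
  3 -> 'test'
  5 -> 'data'
  5 -> 'data'
  1 -> 'slow'
  3 -> 'test'

Decoded: "test test data data slow test"


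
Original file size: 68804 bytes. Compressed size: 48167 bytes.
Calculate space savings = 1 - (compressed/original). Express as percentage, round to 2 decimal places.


ratio = compressed/original = 48167/68804 = 0.700061
savings = 1 - ratio = 1 - 0.700061 = 0.299939
as a percentage: 0.299939 * 100 = 29.99%

Space savings = 1 - 48167/68804 = 29.99%


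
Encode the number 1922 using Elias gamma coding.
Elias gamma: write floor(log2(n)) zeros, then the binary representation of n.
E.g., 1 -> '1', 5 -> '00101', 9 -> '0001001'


num_bits = floor(log2(1922)) + 1 = 11
leading_zeros = num_bits - 1 = 10
binary(1922) = 11110000010

Elias gamma(1922) = '0000000000' + '11110000010' = 000000000011110000010 (21 bits)


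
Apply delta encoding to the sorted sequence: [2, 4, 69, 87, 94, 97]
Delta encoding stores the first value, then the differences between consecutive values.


First value: 2
Deltas:
  4 - 2 = 2
  69 - 4 = 65
  87 - 69 = 18
  94 - 87 = 7
  97 - 94 = 3


Delta encoded: [2, 2, 65, 18, 7, 3]


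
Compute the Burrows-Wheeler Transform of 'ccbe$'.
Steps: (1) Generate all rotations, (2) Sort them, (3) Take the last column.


Rotations (sorted):
  0: $ccbe -> last char: e
  1: be$cc -> last char: c
  2: cbe$c -> last char: c
  3: ccbe$ -> last char: $
  4: e$ccb -> last char: b


BWT = ecc$b


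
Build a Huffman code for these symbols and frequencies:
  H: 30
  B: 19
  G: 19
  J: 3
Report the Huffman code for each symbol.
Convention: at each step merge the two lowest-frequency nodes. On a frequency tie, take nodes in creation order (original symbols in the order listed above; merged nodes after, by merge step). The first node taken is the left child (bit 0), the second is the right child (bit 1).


Huffman tree construction:
Step 1: Merge J(3) + B(19) = 22
Step 2: Merge G(19) + (J+B)(22) = 41
Step 3: Merge H(30) + (G+(J+B))(41) = 71
Read each symbol's code off the tree from the root (left child = 0, right child = 1).

Codes:
  H: 0 (length 1)
  B: 111 (length 3)
  G: 10 (length 2)
  J: 110 (length 3)
Average code length: 134/71 = 1.8873 bits/symbol


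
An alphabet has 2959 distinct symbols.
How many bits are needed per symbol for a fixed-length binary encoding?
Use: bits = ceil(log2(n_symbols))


log2(2959) = 11.5309
Bracket: 2^11 = 2048 < 2959 <= 2^12 = 4096
So ceil(log2(2959)) = 12

bits = ceil(log2(2959)) = ceil(11.5309) = 12 bits


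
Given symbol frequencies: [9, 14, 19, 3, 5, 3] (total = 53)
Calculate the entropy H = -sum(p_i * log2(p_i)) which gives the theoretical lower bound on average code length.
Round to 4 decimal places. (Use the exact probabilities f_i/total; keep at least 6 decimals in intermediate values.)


Per-symbol terms -p_i * log2(p_i) with p_i = f_i/53:
  p = 9/53 = 0.169811: log2(p) = -2.557995, -p*log2(p) = 0.434377
  p = 14/53 = 0.264151: log2(p) = -1.920566, -p*log2(p) = 0.507319
  p = 19/53 = 0.358491: log2(p) = -1.479993, -p*log2(p) = 0.530564
  p = 3/53 = 0.056604: log2(p) = -4.142958, -p*log2(p) = 0.234507
  p = 5/53 = 0.094340: log2(p) = -3.405992, -p*log2(p) = 0.321320
  p = 3/53 = 0.056604: log2(p) = -4.142958, -p*log2(p) = 0.234507
H = 0.434377 + 0.507319 + 0.530564 + 0.234507 + 0.321320 + 0.234507 = 2.262594

H = 2.2626 bits/symbol


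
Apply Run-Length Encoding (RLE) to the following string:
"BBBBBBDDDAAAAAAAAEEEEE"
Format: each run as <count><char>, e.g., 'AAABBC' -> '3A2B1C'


Scanning runs left to right:
  i=0: run of 'B' x 6 -> '6B'
  i=6: run of 'D' x 3 -> '3D'
  i=9: run of 'A' x 8 -> '8A'
  i=17: run of 'E' x 5 -> '5E'

RLE = 6B3D8A5E


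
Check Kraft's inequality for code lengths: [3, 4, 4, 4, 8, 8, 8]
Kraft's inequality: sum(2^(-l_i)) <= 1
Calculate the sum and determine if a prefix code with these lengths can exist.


Sum = 2^(-3) + 2^(-4) + 2^(-4) + 2^(-4) + 2^(-8) + 2^(-8) + 2^(-8)
    = 0.125 + 0.0625 + 0.0625 + 0.0625 + 0.00390625 + 0.00390625 + 0.00390625
    = 83/256 = 0.32421875
Since 0.32421875 <= 1, Kraft's inequality IS satisfied.
A prefix code with these lengths CAN exist.

Kraft sum = 0.32421875. Satisfied.


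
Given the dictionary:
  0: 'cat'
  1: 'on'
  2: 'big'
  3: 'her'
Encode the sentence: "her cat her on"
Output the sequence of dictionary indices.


Look up each word in the dictionary:
  'her' -> 3
  'cat' -> 0
  'her' -> 3
  'on' -> 1

Encoded: [3, 0, 3, 1]


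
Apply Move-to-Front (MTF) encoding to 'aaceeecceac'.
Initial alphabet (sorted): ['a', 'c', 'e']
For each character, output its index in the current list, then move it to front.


MTF encoding:
'a': index 0 in ['a', 'c', 'e'] -> ['a', 'c', 'e']
'a': index 0 in ['a', 'c', 'e'] -> ['a', 'c', 'e']
'c': index 1 in ['a', 'c', 'e'] -> ['c', 'a', 'e']
'e': index 2 in ['c', 'a', 'e'] -> ['e', 'c', 'a']
'e': index 0 in ['e', 'c', 'a'] -> ['e', 'c', 'a']
'e': index 0 in ['e', 'c', 'a'] -> ['e', 'c', 'a']
'c': index 1 in ['e', 'c', 'a'] -> ['c', 'e', 'a']
'c': index 0 in ['c', 'e', 'a'] -> ['c', 'e', 'a']
'e': index 1 in ['c', 'e', 'a'] -> ['e', 'c', 'a']
'a': index 2 in ['e', 'c', 'a'] -> ['a', 'e', 'c']
'c': index 2 in ['a', 'e', 'c'] -> ['c', 'a', 'e']


Output: [0, 0, 1, 2, 0, 0, 1, 0, 1, 2, 2]


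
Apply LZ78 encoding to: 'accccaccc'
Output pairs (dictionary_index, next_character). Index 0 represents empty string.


LZ78 encoding steps:
Dictionary: {0: ''}
Step 1: w='' (idx 0), next='a' -> output (0, 'a'), add 'a' as idx 1
Step 2: w='' (idx 0), next='c' -> output (0, 'c'), add 'c' as idx 2
Step 3: w='c' (idx 2), next='c' -> output (2, 'c'), add 'cc' as idx 3
Step 4: w='c' (idx 2), next='a' -> output (2, 'a'), add 'ca' as idx 4
Step 5: w='cc' (idx 3), next='c' -> output (3, 'c'), add 'ccc' as idx 5


Encoded: [(0, 'a'), (0, 'c'), (2, 'c'), (2, 'a'), (3, 'c')]


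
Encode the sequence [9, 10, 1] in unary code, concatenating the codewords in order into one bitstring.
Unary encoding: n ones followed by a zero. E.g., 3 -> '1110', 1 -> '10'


Encode each number as n ones followed by a terminating 0:
  9 -> 1111111110 (10 bits)
  10 -> 11111111110 (11 bits)
  1 -> 10 (2 bits)
Total length = 10 + 11 + 2 = 23 bits.

Unary([9, 10, 1]) = 11111111101111111111010 (23 bits)


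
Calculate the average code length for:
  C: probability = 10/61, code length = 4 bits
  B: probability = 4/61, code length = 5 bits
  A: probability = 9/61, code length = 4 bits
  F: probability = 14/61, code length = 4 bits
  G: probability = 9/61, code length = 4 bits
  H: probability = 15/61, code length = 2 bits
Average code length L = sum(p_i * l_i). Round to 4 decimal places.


Weighted contributions p_i * l_i:
  C: (10/61) * 4 = 40/61
  B: (4/61) * 5 = 20/61
  A: (9/61) * 4 = 36/61
  F: (14/61) * 4 = 56/61
  G: (9/61) * 4 = 36/61
  H: (15/61) * 2 = 30/61
Sum = (40 + 20 + 36 + 56 + 36 + 30)/61 = 218/61

L = 218/61 = 3.5738 bits/symbol


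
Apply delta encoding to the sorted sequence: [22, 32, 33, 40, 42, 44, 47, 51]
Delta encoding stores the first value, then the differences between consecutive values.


First value: 22
Deltas:
  32 - 22 = 10
  33 - 32 = 1
  40 - 33 = 7
  42 - 40 = 2
  44 - 42 = 2
  47 - 44 = 3
  51 - 47 = 4


Delta encoded: [22, 10, 1, 7, 2, 2, 3, 4]


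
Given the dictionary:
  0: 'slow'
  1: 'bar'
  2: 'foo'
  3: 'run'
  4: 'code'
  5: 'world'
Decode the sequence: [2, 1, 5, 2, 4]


Look up each index in the dictionary:
  2 -> 'foo'
  1 -> 'bar'
  5 -> 'world'
  2 -> 'foo'
  4 -> 'code'

Decoded: "foo bar world foo code"
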